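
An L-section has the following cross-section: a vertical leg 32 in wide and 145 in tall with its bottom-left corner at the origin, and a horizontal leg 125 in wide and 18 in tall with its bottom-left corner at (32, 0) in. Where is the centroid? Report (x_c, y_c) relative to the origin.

vertical leg: A = 32 × 145 = 4640.00, centroid at (16.00, 72.50).
horizontal leg: A = 125 × 18 = 2250.00, centroid at (94.50, 9.00).
ΣA = 6890.00 in², ΣAx_c = 286865.00 in³, ΣAy_c = 356650.00 in³.
x_c = 286865.00/6890.00 = 41.63 in; y_c = 356650.00/6890.00 = 51.76 in.

x_c = 41.63 in, y_c = 51.76 in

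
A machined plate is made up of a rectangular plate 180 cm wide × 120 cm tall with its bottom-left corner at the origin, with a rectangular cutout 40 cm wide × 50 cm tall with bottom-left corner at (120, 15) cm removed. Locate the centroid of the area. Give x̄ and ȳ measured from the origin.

Part | A | x̄ᵢ | ȳᵢ | A·x̄ᵢ | A·ȳᵢ
plate | 21600.00 | 90.00 | 60.00 | 1944000.00 | 1296000.00
hole | -2000.00 | 140.00 | 40.00 | -280000.00 | -80000.00
Σ | 19600.00 |  |  | 1664000.00 | 1216000.00
x̄ = 1664000.00 / 19600.00 = 84.90 cm
ȳ = 1216000.00 / 19600.00 = 62.04 cm

x̄ = 84.90 cm, ȳ = 62.04 cm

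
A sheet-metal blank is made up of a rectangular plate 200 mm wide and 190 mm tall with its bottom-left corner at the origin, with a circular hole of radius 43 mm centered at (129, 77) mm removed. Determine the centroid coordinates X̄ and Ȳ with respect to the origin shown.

X̄ = 94.77 mm, Ȳ = 98.25 mm

plate: A = 200 × 190 = 38000.00, centroid at (100.00, 95.00).
hole: A = −π·43² = -5808.80, centroid at (129.00, 77.00).
ΣA = 32191.20 mm², ΣAX̄ = 3050664.18 mm³, ΣAȲ = 3162722.03 mm³.
X̄ = 3050664.18/32191.20 = 94.77 mm; Ȳ = 3162722.03/32191.20 = 98.25 mm.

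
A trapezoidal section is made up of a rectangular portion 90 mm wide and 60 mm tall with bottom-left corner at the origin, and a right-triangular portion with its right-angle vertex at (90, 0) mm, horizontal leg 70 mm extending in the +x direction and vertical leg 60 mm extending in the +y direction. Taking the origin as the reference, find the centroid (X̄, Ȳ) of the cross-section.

X̄ = 64.13 mm, Ȳ = 27.20 mm

rectangular portion: A = 90 × 60 = 5400.00, centroid at (45.00, 30.00).
triangular portion: A = ½·70·60 = 2100.00, centroid at (113.33, 20.00).
ΣA = 7500.00 mm²
ΣAX̄ = (5400.00)(45.00) + (2100.00)(113.33) = 481000.00 mm³
ΣAȲ = (5400.00)(30.00) + (2100.00)(20.00) = 204000.00 mm³
X̄ = 481000.00 / 7500.00 = 64.13 mm
Ȳ = 204000.00 / 7500.00 = 27.20 mm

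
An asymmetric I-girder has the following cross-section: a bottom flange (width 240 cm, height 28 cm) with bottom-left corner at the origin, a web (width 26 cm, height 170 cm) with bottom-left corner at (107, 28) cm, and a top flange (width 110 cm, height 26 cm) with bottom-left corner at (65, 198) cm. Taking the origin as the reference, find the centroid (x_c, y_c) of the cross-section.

x_c = 120.00 cm, y_c = 85.50 cm

bottom flange: A = 240 × 28 = 6720.00, centroid at (120.00, 14.00).
web: A = 26 × 170 = 4420.00, centroid at (120.00, 113.00).
top flange: A = 110 × 26 = 2860.00, centroid at (120.00, 211.00).
ΣA = 14000.00 cm²
ΣAx_c = (6720.00)(120.00) + (4420.00)(120.00) + (2860.00)(120.00) = 1680000.00 cm³
ΣAy_c = (6720.00)(14.00) + (4420.00)(113.00) + (2860.00)(211.00) = 1197000.00 cm³
x_c = 1680000.00 / 14000.00 = 120.00 cm
y_c = 1197000.00 / 14000.00 = 85.50 cm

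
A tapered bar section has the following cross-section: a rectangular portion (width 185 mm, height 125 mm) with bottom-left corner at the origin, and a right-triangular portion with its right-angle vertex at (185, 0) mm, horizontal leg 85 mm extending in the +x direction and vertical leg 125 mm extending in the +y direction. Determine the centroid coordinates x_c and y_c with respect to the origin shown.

Part | A | x̄ᵢ | ȳᵢ | A·x̄ᵢ | A·ȳᵢ
rectangular portion | 23125.00 | 92.50 | 62.50 | 2139062.50 | 1445312.50
triangular portion | 5312.50 | 213.33 | 41.67 | 1133333.33 | 221354.17
Σ | 28437.50 |  |  | 3272395.83 | 1666666.67
x_c = 3272395.83 / 28437.50 = 115.07 mm
y_c = 1666666.67 / 28437.50 = 58.61 mm

x_c = 115.07 mm, y_c = 58.61 mm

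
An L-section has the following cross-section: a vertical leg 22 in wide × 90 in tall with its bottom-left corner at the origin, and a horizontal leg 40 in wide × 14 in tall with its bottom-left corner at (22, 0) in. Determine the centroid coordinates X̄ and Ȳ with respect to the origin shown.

vertical leg: A = 22 × 90 = 1980.00, centroid at (11.00, 45.00).
horizontal leg: A = 40 × 14 = 560.00, centroid at (42.00, 7.00).
ΣA = 2540.00 in², ΣAX̄ = 45300.00 in³, ΣAȲ = 93020.00 in³.
X̄ = 45300.00/2540.00 = 17.83 in; Ȳ = 93020.00/2540.00 = 36.62 in.

X̄ = 17.83 in, Ȳ = 36.62 in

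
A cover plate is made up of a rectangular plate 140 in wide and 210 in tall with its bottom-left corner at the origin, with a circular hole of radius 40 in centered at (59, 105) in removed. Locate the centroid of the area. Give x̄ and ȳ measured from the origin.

plate: A = 140 × 210 = 29400.00, centroid at (70.00, 105.00).
hole: A = −π·40² = -5026.55, centroid at (59.00, 105.00).
ΣA = 24373.45 in²
ΣAx̄ = (29400.00)(70.00) + (-5026.55)(59.00) = 1761433.65 in³
ΣAȳ = (29400.00)(105.00) + (-5026.55)(105.00) = 2559212.43 in³
x̄ = 1761433.65 / 24373.45 = 72.27 in
ȳ = 2559212.43 / 24373.45 = 105.00 in

x̄ = 72.27 in, ȳ = 105.00 in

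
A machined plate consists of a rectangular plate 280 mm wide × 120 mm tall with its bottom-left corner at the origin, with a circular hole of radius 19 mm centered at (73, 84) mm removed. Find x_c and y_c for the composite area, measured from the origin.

plate: A = 280 × 120 = 33600.00, centroid at (140.00, 60.00).
hole: A = −π·19² = -1134.11, centroid at (73.00, 84.00).
ΣA = 32465.89 mm²
ΣAx_c = (33600.00)(140.00) + (-1134.11)(73.00) = 4621209.61 mm³
ΣAy_c = (33600.00)(60.00) + (-1134.11)(84.00) = 1920734.34 mm³
x_c = 4621209.61 / 32465.89 = 142.34 mm
y_c = 1920734.34 / 32465.89 = 59.16 mm

x_c = 142.34 mm, y_c = 59.16 mm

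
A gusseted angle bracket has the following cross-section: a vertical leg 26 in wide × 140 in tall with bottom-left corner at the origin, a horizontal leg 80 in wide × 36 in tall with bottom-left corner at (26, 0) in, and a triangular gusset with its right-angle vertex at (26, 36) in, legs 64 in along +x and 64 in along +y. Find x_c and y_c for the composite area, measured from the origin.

x_c = 39.02 in, y_c = 49.49 in

vertical leg: A = 26 × 140 = 3640.00, centroid at (13.00, 70.00).
horizontal leg: A = 80 × 36 = 2880.00, centroid at (66.00, 18.00).
gusset: A = ½·64·64 = 2048.00, centroid at (47.33, 57.33).
ΣA = 8568.00 in², ΣAx_c = 334338.67 in³, ΣAy_c = 424058.67 in³.
x_c = 334338.67/8568.00 = 39.02 in; y_c = 424058.67/8568.00 = 49.49 in.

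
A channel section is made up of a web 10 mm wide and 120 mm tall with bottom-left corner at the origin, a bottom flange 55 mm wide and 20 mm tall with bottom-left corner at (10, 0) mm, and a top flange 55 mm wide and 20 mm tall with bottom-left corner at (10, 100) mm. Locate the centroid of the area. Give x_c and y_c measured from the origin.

x_c = 26.03 mm, y_c = 60.00 mm

web: A = 10 × 120 = 1200.00, centroid at (5.00, 60.00).
bottom flange: A = 55 × 20 = 1100.00, centroid at (37.50, 10.00).
top flange: A = 55 × 20 = 1100.00, centroid at (37.50, 110.00).
ΣA = 3400.00 mm², ΣAx_c = 88500.00 mm³, ΣAy_c = 204000.00 mm³.
x_c = 88500.00/3400.00 = 26.03 mm; y_c = 204000.00/3400.00 = 60.00 mm.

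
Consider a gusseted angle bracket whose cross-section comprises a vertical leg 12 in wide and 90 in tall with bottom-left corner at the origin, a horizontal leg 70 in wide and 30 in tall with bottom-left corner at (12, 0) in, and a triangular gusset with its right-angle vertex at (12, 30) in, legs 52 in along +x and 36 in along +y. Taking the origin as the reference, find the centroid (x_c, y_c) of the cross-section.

x_c = 32.22 in, y_c = 29.01 in

vertical leg: A = 12 × 90 = 1080.00, centroid at (6.00, 45.00).
horizontal leg: A = 70 × 30 = 2100.00, centroid at (47.00, 15.00).
gusset: A = ½·52·36 = 936.00, centroid at (29.33, 42.00).
ΣA = 4116.00 in²
ΣAx_c = (1080.00)(6.00) + (2100.00)(47.00) + (936.00)(29.33) = 132636.00 in³
ΣAy_c = (1080.00)(45.00) + (2100.00)(15.00) + (936.00)(42.00) = 119412.00 in³
x_c = 132636.00 / 4116.00 = 32.22 in
y_c = 119412.00 / 4116.00 = 29.01 in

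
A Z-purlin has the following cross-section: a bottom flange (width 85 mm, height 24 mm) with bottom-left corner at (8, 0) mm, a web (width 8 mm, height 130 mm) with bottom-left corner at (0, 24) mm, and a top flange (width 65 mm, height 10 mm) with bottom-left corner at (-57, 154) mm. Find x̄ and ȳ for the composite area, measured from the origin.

x̄ = 24.47 mm, ȳ = 59.09 mm

bottom flange: A = 85 × 24 = 2040.00, centroid at (50.50, 12.00).
web: A = 8 × 130 = 1040.00, centroid at (4.00, 89.00).
top flange: A = 65 × 10 = 650.00, centroid at (-24.50, 159.00).
ΣA = 3730.00 mm²
ΣAx̄ = (2040.00)(50.50) + (1040.00)(4.00) + (650.00)(-24.50) = 91255.00 mm³
ΣAȳ = (2040.00)(12.00) + (1040.00)(89.00) + (650.00)(159.00) = 220390.00 mm³
x̄ = 91255.00 / 3730.00 = 24.47 mm
ȳ = 220390.00 / 3730.00 = 59.09 mm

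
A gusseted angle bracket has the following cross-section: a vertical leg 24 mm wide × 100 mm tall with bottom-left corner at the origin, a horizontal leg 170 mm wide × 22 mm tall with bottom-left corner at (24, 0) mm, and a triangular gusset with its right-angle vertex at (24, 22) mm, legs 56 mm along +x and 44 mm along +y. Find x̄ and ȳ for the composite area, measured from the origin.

x̄ = 66.34 mm, ȳ = 27.99 mm

vertical leg: A = 24 × 100 = 2400.00, centroid at (12.00, 50.00).
horizontal leg: A = 170 × 22 = 3740.00, centroid at (109.00, 11.00).
gusset: A = ½·56·44 = 1232.00, centroid at (42.67, 36.67).
ΣA = 7372.00 mm², ΣAx̄ = 489025.33 mm³, ΣAȳ = 206313.33 mm³.
x̄ = 489025.33/7372.00 = 66.34 mm; ȳ = 206313.33/7372.00 = 27.99 mm.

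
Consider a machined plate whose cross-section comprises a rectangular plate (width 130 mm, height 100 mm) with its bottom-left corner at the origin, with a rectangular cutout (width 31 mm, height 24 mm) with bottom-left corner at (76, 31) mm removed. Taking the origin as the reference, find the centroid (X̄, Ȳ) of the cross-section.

plate: A = 130 × 100 = 13000.00, centroid at (65.00, 50.00).
hole: A = −(31 × 24) = -744.00, centroid at (91.50, 43.00).
ΣA = 12256.00 mm²
ΣAX̄ = (13000.00)(65.00) + (-744.00)(91.50) = 776924.00 mm³
ΣAȲ = (13000.00)(50.00) + (-744.00)(43.00) = 618008.00 mm³
X̄ = 776924.00 / 12256.00 = 63.39 mm
Ȳ = 618008.00 / 12256.00 = 50.42 mm

X̄ = 63.39 mm, Ȳ = 50.42 mm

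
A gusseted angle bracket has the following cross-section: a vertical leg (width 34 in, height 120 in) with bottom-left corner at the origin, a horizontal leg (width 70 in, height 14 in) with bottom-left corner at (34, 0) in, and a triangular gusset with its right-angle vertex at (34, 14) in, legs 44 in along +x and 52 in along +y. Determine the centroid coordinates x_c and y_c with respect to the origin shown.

Part | A | x̄ᵢ | ȳᵢ | A·x̄ᵢ | A·ȳᵢ
vertical leg | 4080.00 | 17.00 | 60.00 | 69360.00 | 244800.00
horizontal leg | 980.00 | 69.00 | 7.00 | 67620.00 | 6860.00
gusset | 1144.00 | 48.67 | 31.33 | 55674.67 | 35845.33
Σ | 6204.00 |  |  | 192654.67 | 287505.33
x_c = 192654.67 / 6204.00 = 31.05 in
y_c = 287505.33 / 6204.00 = 46.34 in

x_c = 31.05 in, y_c = 46.34 in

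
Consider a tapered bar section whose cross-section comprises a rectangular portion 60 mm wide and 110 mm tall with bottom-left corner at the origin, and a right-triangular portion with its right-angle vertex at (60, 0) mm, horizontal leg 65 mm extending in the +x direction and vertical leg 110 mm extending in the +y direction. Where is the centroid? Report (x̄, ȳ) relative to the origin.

x̄ = 48.15 mm, ȳ = 48.56 mm

rectangular portion: A = 60 × 110 = 6600.00, centroid at (30.00, 55.00).
triangular portion: A = ½·65·110 = 3575.00, centroid at (81.67, 36.67).
ΣA = 10175.00 mm², ΣAx̄ = 489958.33 mm³, ΣAȳ = 494083.33 mm³.
x̄ = 489958.33/10175.00 = 48.15 mm; ȳ = 494083.33/10175.00 = 48.56 mm.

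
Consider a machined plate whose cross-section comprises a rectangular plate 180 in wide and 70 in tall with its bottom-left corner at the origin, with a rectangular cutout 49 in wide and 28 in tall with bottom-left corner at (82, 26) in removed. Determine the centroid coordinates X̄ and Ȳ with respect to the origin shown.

plate: A = 180 × 70 = 12600.00, centroid at (90.00, 35.00).
hole: A = −(49 × 28) = -1372.00, centroid at (106.50, 40.00).
ΣA = 11228.00 in², ΣAX̄ = 987882.00 in³, ΣAȲ = 386120.00 in³.
X̄ = 987882.00/11228.00 = 87.98 in; Ȳ = 386120.00/11228.00 = 34.39 in.

X̄ = 87.98 in, Ȳ = 34.39 in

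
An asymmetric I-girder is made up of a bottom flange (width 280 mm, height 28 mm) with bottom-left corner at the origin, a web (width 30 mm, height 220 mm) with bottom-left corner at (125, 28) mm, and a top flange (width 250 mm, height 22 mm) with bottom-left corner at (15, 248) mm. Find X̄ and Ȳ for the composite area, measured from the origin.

bottom flange: A = 280 × 28 = 7840.00, centroid at (140.00, 14.00).
web: A = 30 × 220 = 6600.00, centroid at (140.00, 138.00).
top flange: A = 250 × 22 = 5500.00, centroid at (140.00, 259.00).
ΣA = 19940.00 mm²
ΣAX̄ = (7840.00)(140.00) + (6600.00)(140.00) + (5500.00)(140.00) = 2791600.00 mm³
ΣAȲ = (7840.00)(14.00) + (6600.00)(138.00) + (5500.00)(259.00) = 2445060.00 mm³
X̄ = 2791600.00 / 19940.00 = 140.00 mm
Ȳ = 2445060.00 / 19940.00 = 122.62 mm

X̄ = 140.00 mm, Ȳ = 122.62 mm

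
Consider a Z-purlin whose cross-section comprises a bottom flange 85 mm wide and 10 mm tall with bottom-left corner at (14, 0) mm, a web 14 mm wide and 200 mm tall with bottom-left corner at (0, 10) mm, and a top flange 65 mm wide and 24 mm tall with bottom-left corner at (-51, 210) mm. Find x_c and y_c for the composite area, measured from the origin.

bottom flange: A = 85 × 10 = 850.00, centroid at (56.50, 5.00).
web: A = 14 × 200 = 2800.00, centroid at (7.00, 110.00).
top flange: A = 65 × 24 = 1560.00, centroid at (-18.50, 222.00).
ΣA = 5210.00 mm²
ΣAx_c = (850.00)(56.50) + (2800.00)(7.00) + (1560.00)(-18.50) = 38765.00 mm³
ΣAy_c = (850.00)(5.00) + (2800.00)(110.00) + (1560.00)(222.00) = 658570.00 mm³
x_c = 38765.00 / 5210.00 = 7.44 mm
y_c = 658570.00 / 5210.00 = 126.40 mm

x_c = 7.44 mm, y_c = 126.40 mm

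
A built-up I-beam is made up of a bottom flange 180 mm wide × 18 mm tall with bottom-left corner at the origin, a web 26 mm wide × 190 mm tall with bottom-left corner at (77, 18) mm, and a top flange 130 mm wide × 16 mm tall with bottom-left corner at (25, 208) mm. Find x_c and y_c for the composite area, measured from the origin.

bottom flange: A = 180 × 18 = 3240.00, centroid at (90.00, 9.00).
web: A = 26 × 190 = 4940.00, centroid at (90.00, 113.00).
top flange: A = 130 × 16 = 2080.00, centroid at (90.00, 216.00).
ΣA = 10260.00 mm²
ΣAx_c = (3240.00)(90.00) + (4940.00)(90.00) + (2080.00)(90.00) = 923400.00 mm³
ΣAy_c = (3240.00)(9.00) + (4940.00)(113.00) + (2080.00)(216.00) = 1036660.00 mm³
x_c = 923400.00 / 10260.00 = 90.00 mm
y_c = 1036660.00 / 10260.00 = 101.04 mm

x_c = 90.00 mm, y_c = 101.04 mm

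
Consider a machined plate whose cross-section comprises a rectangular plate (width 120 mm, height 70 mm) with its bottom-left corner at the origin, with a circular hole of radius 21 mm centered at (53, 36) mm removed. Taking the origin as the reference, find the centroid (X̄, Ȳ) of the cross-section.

plate: A = 120 × 70 = 8400.00, centroid at (60.00, 35.00).
hole: A = −π·21² = -1385.44, centroid at (53.00, 36.00).
ΣA = 7014.56 mm², ΣAX̄ = 430571.55 mm³, ΣAȲ = 244124.08 mm³.
X̄ = 430571.55/7014.56 = 61.38 mm; Ȳ = 244124.08/7014.56 = 34.80 mm.

X̄ = 61.38 mm, Ȳ = 34.80 mm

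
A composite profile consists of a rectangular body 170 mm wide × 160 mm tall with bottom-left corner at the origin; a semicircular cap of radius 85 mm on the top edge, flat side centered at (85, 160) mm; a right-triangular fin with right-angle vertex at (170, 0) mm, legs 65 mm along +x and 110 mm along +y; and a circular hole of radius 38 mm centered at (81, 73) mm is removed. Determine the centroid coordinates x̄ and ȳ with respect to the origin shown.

x̄ = 95.63 mm, ȳ = 111.77 mm

rectangular body: A = 170 × 160 = 27200.00, centroid at (85.00, 80.00).
semicircular top: A = ½π·85² = 11349.00, centroid at (85.00, 196.08).
triangular fin: A = ½·65·110 = 3575.00, centroid at (191.67, 36.67).
hole: A = −π·38² = -4536.46, centroid at (81.00, 73.00).
ΣA = 37587.54 mm²
ΣAx̄ = (27200.00)(85.00) + (11349.00)(85.00) + (3575.00)(191.67) + (-4536.46)(81.00) = 3594420.38 mm³
ΣAȳ = (27200.00)(80.00) + (11349.00)(196.08) + (3575.00)(36.67) + (-4536.46)(73.00) = 4201178.99 mm³
x̄ = 3594420.38 / 37587.54 = 95.63 mm
ȳ = 4201178.99 / 37587.54 = 111.77 mm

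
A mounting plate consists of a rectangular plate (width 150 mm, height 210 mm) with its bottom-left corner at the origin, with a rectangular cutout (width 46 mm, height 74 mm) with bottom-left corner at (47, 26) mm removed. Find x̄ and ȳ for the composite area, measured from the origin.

x̄ = 75.61 mm, ȳ = 110.09 mm

plate: A = 150 × 210 = 31500.00, centroid at (75.00, 105.00).
hole: A = −(46 × 74) = -3404.00, centroid at (70.00, 63.00).
ΣA = 28096.00 mm², ΣAx̄ = 2124220.00 mm³, ΣAȳ = 3093048.00 mm³.
x̄ = 2124220.00/28096.00 = 75.61 mm; ȳ = 3093048.00/28096.00 = 110.09 mm.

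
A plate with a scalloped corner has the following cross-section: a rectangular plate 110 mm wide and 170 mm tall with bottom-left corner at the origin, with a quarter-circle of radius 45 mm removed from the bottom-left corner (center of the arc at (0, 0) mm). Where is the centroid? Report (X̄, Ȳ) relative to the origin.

plate: A = 110 × 170 = 18700.00, centroid at (55.00, 85.00).
removed quarter-circle: A = −¼π·45² = -1590.43, centroid at (19.10, 19.10).
ΣA = 17109.57 mm², ΣAX̄ = 998125.00 mm³, ΣAȲ = 1559125.00 mm³.
X̄ = 998125.00/17109.57 = 58.34 mm; Ȳ = 1559125.00/17109.57 = 91.13 mm.

X̄ = 58.34 mm, Ȳ = 91.13 mm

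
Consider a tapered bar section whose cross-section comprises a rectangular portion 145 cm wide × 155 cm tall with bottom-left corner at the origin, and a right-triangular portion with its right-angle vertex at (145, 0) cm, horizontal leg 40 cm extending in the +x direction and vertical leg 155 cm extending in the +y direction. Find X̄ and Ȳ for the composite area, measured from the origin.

X̄ = 82.90 cm, Ȳ = 74.37 cm

rectangular portion: A = 145 × 155 = 22475.00, centroid at (72.50, 77.50).
triangular portion: A = ½·40·155 = 3100.00, centroid at (158.33, 51.67).
ΣA = 25575.00 cm², ΣAX̄ = 2120270.83 cm³, ΣAȲ = 1901979.17 cm³.
X̄ = 2120270.83/25575.00 = 82.90 cm; Ȳ = 1901979.17/25575.00 = 74.37 cm.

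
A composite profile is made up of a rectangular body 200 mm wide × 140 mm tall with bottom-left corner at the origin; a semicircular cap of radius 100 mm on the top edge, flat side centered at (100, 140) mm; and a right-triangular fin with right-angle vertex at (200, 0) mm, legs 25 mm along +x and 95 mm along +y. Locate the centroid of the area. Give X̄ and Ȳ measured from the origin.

rectangular body: A = 200 × 140 = 28000.00, centroid at (100.00, 70.00).
semicircular top: A = ½π·100² = 15707.96, centroid at (100.00, 182.44).
triangular fin: A = ½·25·95 = 1187.50, centroid at (208.33, 31.67).
ΣA = 44895.46 mm², ΣAX̄ = 4618192.16 mm³, ΣAȲ = 4863385.69 mm³.
X̄ = 4618192.16/44895.46 = 102.87 mm; Ȳ = 4863385.69/44895.46 = 108.33 mm.

X̄ = 102.87 mm, Ȳ = 108.33 mm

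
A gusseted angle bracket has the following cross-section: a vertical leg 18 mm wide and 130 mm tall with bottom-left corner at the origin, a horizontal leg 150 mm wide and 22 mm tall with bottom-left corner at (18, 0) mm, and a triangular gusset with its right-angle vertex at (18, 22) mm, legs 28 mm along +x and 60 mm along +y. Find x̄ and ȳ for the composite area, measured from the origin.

x̄ = 54.15 mm, ȳ = 34.52 mm

vertical leg: A = 18 × 130 = 2340.00, centroid at (9.00, 65.00).
horizontal leg: A = 150 × 22 = 3300.00, centroid at (93.00, 11.00).
gusset: A = ½·28·60 = 840.00, centroid at (27.33, 42.00).
ΣA = 6480.00 mm², ΣAx̄ = 350920.00 mm³, ΣAȳ = 223680.00 mm³.
x̄ = 350920.00/6480.00 = 54.15 mm; ȳ = 223680.00/6480.00 = 34.52 mm.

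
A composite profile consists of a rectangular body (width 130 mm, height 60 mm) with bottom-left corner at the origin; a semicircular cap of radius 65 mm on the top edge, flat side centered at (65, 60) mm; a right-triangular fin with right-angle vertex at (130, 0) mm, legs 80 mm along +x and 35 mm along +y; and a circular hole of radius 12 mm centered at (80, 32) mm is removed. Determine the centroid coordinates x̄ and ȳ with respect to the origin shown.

rectangular body: A = 130 × 60 = 7800.00, centroid at (65.00, 30.00).
semicircular top: A = ½π·65² = 6636.61, centroid at (65.00, 87.59).
triangular fin: A = ½·80·35 = 1400.00, centroid at (156.67, 11.67).
hole: A = −π·12² = -452.39, centroid at (80.00, 32.00).
ΣA = 15384.23 mm²
ΣAx̄ = (7800.00)(65.00) + (6636.61)(65.00) + (1400.00)(156.67) + (-452.39)(80.00) = 1121522.13 mm³
ΣAȳ = (7800.00)(30.00) + (6636.61)(87.59) + (1400.00)(11.67) + (-452.39)(32.00) = 817137.08 mm³
x̄ = 1121522.13 / 15384.23 = 72.90 mm
ȳ = 817137.08 / 15384.23 = 53.12 mm

x̄ = 72.90 mm, ȳ = 53.12 mm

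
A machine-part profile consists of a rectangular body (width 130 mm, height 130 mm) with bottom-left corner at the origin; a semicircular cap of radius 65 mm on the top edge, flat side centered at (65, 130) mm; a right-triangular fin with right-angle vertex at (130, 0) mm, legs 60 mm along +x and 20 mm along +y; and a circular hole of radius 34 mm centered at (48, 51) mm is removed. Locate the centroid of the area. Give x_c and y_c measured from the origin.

rectangular body: A = 130 × 130 = 16900.00, centroid at (65.00, 65.00).
semicircular top: A = ½π·65² = 6636.61, centroid at (65.00, 157.59).
triangular fin: A = ½·60·20 = 600.00, centroid at (150.00, 6.67).
hole: A = −π·34² = -3631.68, centroid at (48.00, 51.00).
ΣA = 20504.93 mm², ΣAx_c = 1445559.25 mm³, ΣAy_c = 1963127.48 mm³.
x_c = 1445559.25/20504.93 = 70.50 mm; y_c = 1963127.48/20504.93 = 95.74 mm.

x_c = 70.50 mm, y_c = 95.74 mm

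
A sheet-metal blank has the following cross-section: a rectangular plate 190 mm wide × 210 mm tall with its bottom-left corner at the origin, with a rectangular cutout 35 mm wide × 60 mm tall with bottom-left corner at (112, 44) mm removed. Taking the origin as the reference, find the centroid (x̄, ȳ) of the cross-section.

x̄ = 93.08 mm, ȳ = 106.72 mm

plate: A = 190 × 210 = 39900.00, centroid at (95.00, 105.00).
hole: A = −(35 × 60) = -2100.00, centroid at (129.50, 74.00).
ΣA = 37800.00 mm², ΣAx̄ = 3518550.00 mm³, ΣAȳ = 4034100.00 mm³.
x̄ = 3518550.00/37800.00 = 93.08 mm; ȳ = 4034100.00/37800.00 = 106.72 mm.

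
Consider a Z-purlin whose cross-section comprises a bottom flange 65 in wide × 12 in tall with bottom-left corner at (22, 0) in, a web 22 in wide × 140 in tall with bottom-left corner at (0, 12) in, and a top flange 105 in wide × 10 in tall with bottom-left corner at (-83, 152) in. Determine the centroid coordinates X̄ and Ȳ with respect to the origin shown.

bottom flange: A = 65 × 12 = 780.00, centroid at (54.50, 6.00).
web: A = 22 × 140 = 3080.00, centroid at (11.00, 82.00).
top flange: A = 105 × 10 = 1050.00, centroid at (-30.50, 157.00).
ΣA = 4910.00 in², ΣAX̄ = 44365.00 in³, ΣAȲ = 422090.00 in³.
X̄ = 44365.00/4910.00 = 9.04 in; Ȳ = 422090.00/4910.00 = 85.97 in.

X̄ = 9.04 in, Ȳ = 85.97 in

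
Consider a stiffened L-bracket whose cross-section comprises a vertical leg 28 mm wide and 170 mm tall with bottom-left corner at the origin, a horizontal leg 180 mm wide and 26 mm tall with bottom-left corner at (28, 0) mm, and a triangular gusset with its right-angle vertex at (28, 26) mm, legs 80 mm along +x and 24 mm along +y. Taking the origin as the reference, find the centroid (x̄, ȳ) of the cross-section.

x̄ = 64.55 mm, ȳ = 47.89 mm

vertical leg: A = 28 × 170 = 4760.00, centroid at (14.00, 85.00).
horizontal leg: A = 180 × 26 = 4680.00, centroid at (118.00, 13.00).
gusset: A = ½·80·24 = 960.00, centroid at (54.67, 34.00).
ΣA = 10400.00 mm², ΣAx̄ = 671360.00 mm³, ΣAȳ = 498080.00 mm³.
x̄ = 671360.00/10400.00 = 64.55 mm; ȳ = 498080.00/10400.00 = 47.89 mm.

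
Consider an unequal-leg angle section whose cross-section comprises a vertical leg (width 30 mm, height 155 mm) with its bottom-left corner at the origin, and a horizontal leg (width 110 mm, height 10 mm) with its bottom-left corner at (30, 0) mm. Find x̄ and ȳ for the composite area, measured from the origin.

vertical leg: A = 30 × 155 = 4650.00, centroid at (15.00, 77.50).
horizontal leg: A = 110 × 10 = 1100.00, centroid at (85.00, 5.00).
ΣA = 5750.00 mm²
ΣAx̄ = (4650.00)(15.00) + (1100.00)(85.00) = 163250.00 mm³
ΣAȳ = (4650.00)(77.50) + (1100.00)(5.00) = 365875.00 mm³
x̄ = 163250.00 / 5750.00 = 28.39 mm
ȳ = 365875.00 / 5750.00 = 63.63 mm

x̄ = 28.39 mm, ȳ = 63.63 mm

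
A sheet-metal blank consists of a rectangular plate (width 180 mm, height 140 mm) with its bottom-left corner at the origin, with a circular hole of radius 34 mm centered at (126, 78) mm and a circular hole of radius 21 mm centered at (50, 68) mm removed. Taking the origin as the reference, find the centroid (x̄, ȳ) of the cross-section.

x̄ = 86.27 mm, ȳ = 68.70 mm

Part | A | x̄ᵢ | ȳᵢ | A·x̄ᵢ | A·ȳᵢ
plate | 25200.00 | 90.00 | 70.00 | 2268000.00 | 1764000.00
hole 1 | -3631.68 | 126.00 | 78.00 | -457591.82 | -283271.13
hole 2 | -1385.44 | 50.00 | 68.00 | -69272.12 | -94210.08
Σ | 20182.88 |  |  | 1741136.06 | 1386518.79
x̄ = 1741136.06 / 20182.88 = 86.27 mm
ȳ = 1386518.79 / 20182.88 = 68.70 mm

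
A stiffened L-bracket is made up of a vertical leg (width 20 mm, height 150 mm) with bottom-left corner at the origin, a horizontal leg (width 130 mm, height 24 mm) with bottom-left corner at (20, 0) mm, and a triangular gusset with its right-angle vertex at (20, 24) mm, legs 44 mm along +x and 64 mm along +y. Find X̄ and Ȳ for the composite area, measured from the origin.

X̄ = 45.70 mm, Ȳ = 43.34 mm

Part | A | x̄ᵢ | ȳᵢ | A·x̄ᵢ | A·ȳᵢ
vertical leg | 3000.00 | 10.00 | 75.00 | 30000.00 | 225000.00
horizontal leg | 3120.00 | 85.00 | 12.00 | 265200.00 | 37440.00
gusset | 1408.00 | 34.67 | 45.33 | 48810.67 | 63829.33
Σ | 7528.00 |  |  | 344010.67 | 326269.33
X̄ = 344010.67 / 7528.00 = 45.70 mm
Ȳ = 326269.33 / 7528.00 = 43.34 mm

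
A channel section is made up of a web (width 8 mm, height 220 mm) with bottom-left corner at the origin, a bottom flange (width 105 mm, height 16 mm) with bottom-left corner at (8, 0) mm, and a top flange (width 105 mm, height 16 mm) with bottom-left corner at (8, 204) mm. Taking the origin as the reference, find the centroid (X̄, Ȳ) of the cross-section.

X̄ = 41.08 mm, Ȳ = 110.00 mm

web: A = 8 × 220 = 1760.00, centroid at (4.00, 110.00).
bottom flange: A = 105 × 16 = 1680.00, centroid at (60.50, 8.00).
top flange: A = 105 × 16 = 1680.00, centroid at (60.50, 212.00).
ΣA = 5120.00 mm², ΣAX̄ = 210320.00 mm³, ΣAȲ = 563200.00 mm³.
X̄ = 210320.00/5120.00 = 41.08 mm; Ȳ = 563200.00/5120.00 = 110.00 mm.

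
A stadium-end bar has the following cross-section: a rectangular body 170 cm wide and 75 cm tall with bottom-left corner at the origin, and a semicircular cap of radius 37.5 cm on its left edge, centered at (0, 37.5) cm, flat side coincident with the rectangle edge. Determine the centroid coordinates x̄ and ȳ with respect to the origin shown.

rectangular body: A = 170 × 75 = 12750.00, centroid at (85.00, 37.50).
semicircular end: A = ½π·37.5² = 2208.93, centroid at (-15.92, 37.50).
ΣA = 14958.93 cm², ΣAx̄ = 1048593.75 cm³, ΣAȳ = 560959.96 cm³.
x̄ = 1048593.75/14958.93 = 70.10 cm; ȳ = 560959.96/14958.93 = 37.50 cm.

x̄ = 70.10 cm, ȳ = 37.50 cm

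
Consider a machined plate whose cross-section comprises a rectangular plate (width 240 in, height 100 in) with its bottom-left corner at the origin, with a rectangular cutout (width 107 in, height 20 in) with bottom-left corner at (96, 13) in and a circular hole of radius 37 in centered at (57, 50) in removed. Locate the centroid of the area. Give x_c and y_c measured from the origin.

x_c = 131.84 in, y_c = 53.29 in

plate: A = 240 × 100 = 24000.00, centroid at (120.00, 50.00).
hole 1: A = −(107 × 20) = -2140.00, centroid at (149.50, 23.00).
hole 2: A = −π·37² = -4300.84, centroid at (57.00, 50.00).
ΣA = 17559.16 in², ΣAx_c = 2314922.10 in³, ΣAy_c = 935737.98 in³.
x_c = 2314922.10/17559.16 = 131.84 in; y_c = 935737.98/17559.16 = 53.29 in.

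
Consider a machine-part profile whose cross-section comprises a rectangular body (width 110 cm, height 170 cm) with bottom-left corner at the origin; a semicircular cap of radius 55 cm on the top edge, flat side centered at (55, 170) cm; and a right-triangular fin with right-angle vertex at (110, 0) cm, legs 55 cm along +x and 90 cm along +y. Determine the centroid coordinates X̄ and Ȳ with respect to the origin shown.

rectangular body: A = 110 × 170 = 18700.00, centroid at (55.00, 85.00).
semicircular top: A = ½π·55² = 4751.66, centroid at (55.00, 193.34).
triangular fin: A = ½·55·90 = 2475.00, centroid at (128.33, 30.00).
ΣA = 25926.66 cm², ΣAX̄ = 1607466.24 cm³, ΣAȲ = 2582448.68 cm³.
X̄ = 1607466.24/25926.66 = 62.00 cm; Ȳ = 2582448.68/25926.66 = 99.61 cm.

X̄ = 62.00 cm, Ȳ = 99.61 cm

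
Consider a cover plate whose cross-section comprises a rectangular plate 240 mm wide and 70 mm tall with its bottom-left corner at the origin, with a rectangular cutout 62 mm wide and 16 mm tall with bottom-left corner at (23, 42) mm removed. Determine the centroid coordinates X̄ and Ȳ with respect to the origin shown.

plate: A = 240 × 70 = 16800.00, centroid at (120.00, 35.00).
hole: A = −(62 × 16) = -992.00, centroid at (54.00, 50.00).
ΣA = 15808.00 mm², ΣAX̄ = 1962432.00 mm³, ΣAȲ = 538400.00 mm³.
X̄ = 1962432.00/15808.00 = 124.14 mm; Ȳ = 538400.00/15808.00 = 34.06 mm.

X̄ = 124.14 mm, Ȳ = 34.06 mm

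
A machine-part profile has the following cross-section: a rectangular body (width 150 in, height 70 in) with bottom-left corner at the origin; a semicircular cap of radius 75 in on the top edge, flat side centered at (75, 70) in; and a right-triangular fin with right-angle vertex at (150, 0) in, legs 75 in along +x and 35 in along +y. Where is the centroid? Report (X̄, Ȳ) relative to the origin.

rectangular body: A = 150 × 70 = 10500.00, centroid at (75.00, 35.00).
semicircular top: A = ½π·75² = 8835.73, centroid at (75.00, 101.83).
triangular fin: A = ½·75·35 = 1312.50, centroid at (175.00, 11.67).
ΣA = 20648.23 in²
ΣAX̄ = (10500.00)(75.00) + (8835.73)(75.00) + (1312.50)(175.00) = 1679867.20 in³
ΣAȲ = (10500.00)(35.00) + (8835.73)(101.83) + (1312.50)(11.67) = 1282563.55 in³
X̄ = 1679867.20 / 20648.23 = 81.36 in
Ȳ = 1282563.55 / 20648.23 = 62.11 in

X̄ = 81.36 in, Ȳ = 62.11 in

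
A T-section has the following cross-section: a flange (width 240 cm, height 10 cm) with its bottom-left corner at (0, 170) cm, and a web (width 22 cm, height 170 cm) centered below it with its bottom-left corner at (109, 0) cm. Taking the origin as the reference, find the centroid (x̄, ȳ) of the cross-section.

x̄ = 120.00 cm, ȳ = 120.18 cm

Part | A | x̄ᵢ | ȳᵢ | A·x̄ᵢ | A·ȳᵢ
web | 3740.00 | 120.00 | 85.00 | 448800.00 | 317900.00
flange | 2400.00 | 120.00 | 175.00 | 288000.00 | 420000.00
Σ | 6140.00 |  |  | 736800.00 | 737900.00
x̄ = 736800.00 / 6140.00 = 120.00 cm
ȳ = 737900.00 / 6140.00 = 120.18 cm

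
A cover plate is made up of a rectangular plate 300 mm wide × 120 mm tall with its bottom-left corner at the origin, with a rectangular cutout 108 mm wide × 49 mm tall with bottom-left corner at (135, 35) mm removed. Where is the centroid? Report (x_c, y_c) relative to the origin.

plate: A = 300 × 120 = 36000.00, centroid at (150.00, 60.00).
hole: A = −(108 × 49) = -5292.00, centroid at (189.00, 59.50).
ΣA = 30708.00 mm²
ΣAx_c = (36000.00)(150.00) + (-5292.00)(189.00) = 4399812.00 mm³
ΣAy_c = (36000.00)(60.00) + (-5292.00)(59.50) = 1845126.00 mm³
x_c = 4399812.00 / 30708.00 = 143.28 mm
y_c = 1845126.00 / 30708.00 = 60.09 mm

x_c = 143.28 mm, y_c = 60.09 mm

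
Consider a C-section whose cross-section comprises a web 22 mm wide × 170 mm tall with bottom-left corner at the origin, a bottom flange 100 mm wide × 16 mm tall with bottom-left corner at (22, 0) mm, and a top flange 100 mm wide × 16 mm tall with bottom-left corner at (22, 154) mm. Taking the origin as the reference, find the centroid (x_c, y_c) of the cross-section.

x_c = 39.13 mm, y_c = 85.00 mm

web: A = 22 × 170 = 3740.00, centroid at (11.00, 85.00).
bottom flange: A = 100 × 16 = 1600.00, centroid at (72.00, 8.00).
top flange: A = 100 × 16 = 1600.00, centroid at (72.00, 162.00).
ΣA = 6940.00 mm², ΣAx_c = 271540.00 mm³, ΣAy_c = 589900.00 mm³.
x_c = 271540.00/6940.00 = 39.13 mm; y_c = 589900.00/6940.00 = 85.00 mm.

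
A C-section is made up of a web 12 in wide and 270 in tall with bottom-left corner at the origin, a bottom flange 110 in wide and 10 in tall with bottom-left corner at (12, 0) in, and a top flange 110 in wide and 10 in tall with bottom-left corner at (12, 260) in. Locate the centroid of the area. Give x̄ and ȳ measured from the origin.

x̄ = 30.67 in, ȳ = 135.00 in

web: A = 12 × 270 = 3240.00, centroid at (6.00, 135.00).
bottom flange: A = 110 × 10 = 1100.00, centroid at (67.00, 5.00).
top flange: A = 110 × 10 = 1100.00, centroid at (67.00, 265.00).
ΣA = 5440.00 in²
ΣAx̄ = (3240.00)(6.00) + (1100.00)(67.00) + (1100.00)(67.00) = 166840.00 in³
ΣAȳ = (3240.00)(135.00) + (1100.00)(5.00) + (1100.00)(265.00) = 734400.00 in³
x̄ = 166840.00 / 5440.00 = 30.67 in
ȳ = 734400.00 / 5440.00 = 135.00 in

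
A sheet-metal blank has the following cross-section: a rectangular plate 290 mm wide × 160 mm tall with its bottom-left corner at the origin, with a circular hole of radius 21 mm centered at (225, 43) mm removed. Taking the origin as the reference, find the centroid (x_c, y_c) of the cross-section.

plate: A = 290 × 160 = 46400.00, centroid at (145.00, 80.00).
hole: A = −π·21² = -1385.44, centroid at (225.00, 43.00).
ΣA = 45014.56 mm²
ΣAx_c = (46400.00)(145.00) + (-1385.44)(225.00) = 6416275.47 mm³
ΣAy_c = (46400.00)(80.00) + (-1385.44)(43.00) = 3652425.98 mm³
x_c = 6416275.47 / 45014.56 = 142.54 mm
y_c = 3652425.98 / 45014.56 = 81.14 mm

x_c = 142.54 mm, y_c = 81.14 mm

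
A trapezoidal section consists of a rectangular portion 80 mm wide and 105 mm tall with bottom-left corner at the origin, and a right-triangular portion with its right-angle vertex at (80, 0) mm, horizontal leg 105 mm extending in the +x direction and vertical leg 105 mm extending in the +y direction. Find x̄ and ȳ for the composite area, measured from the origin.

rectangular portion: A = 80 × 105 = 8400.00, centroid at (40.00, 52.50).
triangular portion: A = ½·105·105 = 5512.50, centroid at (115.00, 35.00).
ΣA = 13912.50 mm², ΣAx̄ = 969937.50 mm³, ΣAȳ = 633937.50 mm³.
x̄ = 969937.50/13912.50 = 69.72 mm; ȳ = 633937.50/13912.50 = 45.57 mm.

x̄ = 69.72 mm, ȳ = 45.57 mm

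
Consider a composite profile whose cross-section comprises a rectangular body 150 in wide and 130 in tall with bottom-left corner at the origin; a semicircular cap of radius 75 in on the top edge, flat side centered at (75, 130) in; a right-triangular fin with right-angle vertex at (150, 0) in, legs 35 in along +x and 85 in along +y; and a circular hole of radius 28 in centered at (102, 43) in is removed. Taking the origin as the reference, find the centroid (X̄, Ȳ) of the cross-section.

X̄ = 77.28 in, Ȳ = 96.26 in

Part | A | x̄ᵢ | ȳᵢ | A·x̄ᵢ | A·ȳᵢ
rectangular body | 19500.00 | 75.00 | 65.00 | 1462500.00 | 1267500.00
semicircular top | 8835.73 | 75.00 | 161.83 | 662679.70 | 1429894.81
triangular fin | 1487.50 | 161.67 | 28.33 | 240479.17 | 42145.83
hole | -2463.01 | 102.00 | 43.00 | -251226.88 | -105909.37
Σ | 27360.22 |  |  | 2114431.99 | 2633631.28
X̄ = 2114431.99 / 27360.22 = 77.28 in
Ȳ = 2633631.28 / 27360.22 = 96.26 in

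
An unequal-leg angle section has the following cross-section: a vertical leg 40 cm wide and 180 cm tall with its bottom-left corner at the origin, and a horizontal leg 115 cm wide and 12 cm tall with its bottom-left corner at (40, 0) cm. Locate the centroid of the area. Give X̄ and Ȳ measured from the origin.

vertical leg: A = 40 × 180 = 7200.00, centroid at (20.00, 90.00).
horizontal leg: A = 115 × 12 = 1380.00, centroid at (97.50, 6.00).
ΣA = 8580.00 cm²
ΣAX̄ = (7200.00)(20.00) + (1380.00)(97.50) = 278550.00 cm³
ΣAȲ = (7200.00)(90.00) + (1380.00)(6.00) = 656280.00 cm³
X̄ = 278550.00 / 8580.00 = 32.47 cm
Ȳ = 656280.00 / 8580.00 = 76.49 cm

X̄ = 32.47 cm, Ȳ = 76.49 cm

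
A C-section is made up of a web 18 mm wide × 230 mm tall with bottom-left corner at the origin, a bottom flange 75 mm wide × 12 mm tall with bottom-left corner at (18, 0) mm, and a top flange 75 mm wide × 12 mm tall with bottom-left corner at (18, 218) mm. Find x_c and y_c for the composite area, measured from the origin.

x_c = 23.09 mm, y_c = 115.00 mm

Part | A | x̄ᵢ | ȳᵢ | A·x̄ᵢ | A·ȳᵢ
web | 4140.00 | 9.00 | 115.00 | 37260.00 | 476100.00
bottom flange | 900.00 | 55.50 | 6.00 | 49950.00 | 5400.00
top flange | 900.00 | 55.50 | 224.00 | 49950.00 | 201600.00
Σ | 5940.00 |  |  | 137160.00 | 683100.00
x_c = 137160.00 / 5940.00 = 23.09 mm
y_c = 683100.00 / 5940.00 = 115.00 mm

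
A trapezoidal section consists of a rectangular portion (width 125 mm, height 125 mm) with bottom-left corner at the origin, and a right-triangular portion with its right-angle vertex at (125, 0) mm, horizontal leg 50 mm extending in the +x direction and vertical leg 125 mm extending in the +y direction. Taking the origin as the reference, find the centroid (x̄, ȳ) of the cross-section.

x̄ = 75.69 mm, ȳ = 59.03 mm

rectangular portion: A = 125 × 125 = 15625.00, centroid at (62.50, 62.50).
triangular portion: A = ½·50·125 = 3125.00, centroid at (141.67, 41.67).
ΣA = 18750.00 mm²
ΣAx̄ = (15625.00)(62.50) + (3125.00)(141.67) = 1419270.83 mm³
ΣAȳ = (15625.00)(62.50) + (3125.00)(41.67) = 1106770.83 mm³
x̄ = 1419270.83 / 18750.00 = 75.69 mm
ȳ = 1106770.83 / 18750.00 = 59.03 mm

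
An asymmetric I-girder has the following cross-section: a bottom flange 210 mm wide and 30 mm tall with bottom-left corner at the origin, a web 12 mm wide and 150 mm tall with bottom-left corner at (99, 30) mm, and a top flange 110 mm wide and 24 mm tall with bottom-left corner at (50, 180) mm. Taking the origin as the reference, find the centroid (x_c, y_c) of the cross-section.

bottom flange: A = 210 × 30 = 6300.00, centroid at (105.00, 15.00).
web: A = 12 × 150 = 1800.00, centroid at (105.00, 105.00).
top flange: A = 110 × 24 = 2640.00, centroid at (105.00, 192.00).
ΣA = 10740.00 mm²
ΣAx_c = (6300.00)(105.00) + (1800.00)(105.00) + (2640.00)(105.00) = 1127700.00 mm³
ΣAy_c = (6300.00)(15.00) + (1800.00)(105.00) + (2640.00)(192.00) = 790380.00 mm³
x_c = 1127700.00 / 10740.00 = 105.00 mm
y_c = 790380.00 / 10740.00 = 73.59 mm

x_c = 105.00 mm, y_c = 73.59 mm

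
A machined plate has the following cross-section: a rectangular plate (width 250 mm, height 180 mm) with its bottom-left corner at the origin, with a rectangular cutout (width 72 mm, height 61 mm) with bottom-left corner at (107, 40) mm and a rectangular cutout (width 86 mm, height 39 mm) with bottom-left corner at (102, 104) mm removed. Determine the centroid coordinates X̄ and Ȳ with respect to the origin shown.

Part | A | x̄ᵢ | ȳᵢ | A·x̄ᵢ | A·ȳᵢ
plate | 45000.00 | 125.00 | 90.00 | 5625000.00 | 4050000.00
hole 1 | -4392.00 | 143.00 | 70.50 | -628056.00 | -309636.00
hole 2 | -3354.00 | 145.00 | 123.50 | -486330.00 | -414219.00
Σ | 37254.00 |  |  | 4510614.00 | 3326145.00
X̄ = 4510614.00 / 37254.00 = 121.08 mm
Ȳ = 3326145.00 / 37254.00 = 89.28 mm

X̄ = 121.08 mm, Ȳ = 89.28 mm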